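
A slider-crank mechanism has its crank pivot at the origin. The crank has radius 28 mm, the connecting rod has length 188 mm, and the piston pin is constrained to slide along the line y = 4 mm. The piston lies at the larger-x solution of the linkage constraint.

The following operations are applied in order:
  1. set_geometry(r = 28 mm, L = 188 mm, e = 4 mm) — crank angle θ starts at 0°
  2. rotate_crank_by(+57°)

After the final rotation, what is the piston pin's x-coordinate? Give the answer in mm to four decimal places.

202.2377

set_geometry: r = 28 mm, L = 188 mm, e = 4 mm; θ ← 0°
rotate_crank_by(+57°): θ ← 0° +57° = 57°
crank pin P = (r cos θ, r sin θ) = (15.249893, 23.482776)
h = r sin θ − e = 23.482776 − 4 = 19.482776
x = r cos θ + √(L² − h²) = 15.249893 + √(35344.0 − 379.5786) = 15.249893 + 186.987757 = 202.237650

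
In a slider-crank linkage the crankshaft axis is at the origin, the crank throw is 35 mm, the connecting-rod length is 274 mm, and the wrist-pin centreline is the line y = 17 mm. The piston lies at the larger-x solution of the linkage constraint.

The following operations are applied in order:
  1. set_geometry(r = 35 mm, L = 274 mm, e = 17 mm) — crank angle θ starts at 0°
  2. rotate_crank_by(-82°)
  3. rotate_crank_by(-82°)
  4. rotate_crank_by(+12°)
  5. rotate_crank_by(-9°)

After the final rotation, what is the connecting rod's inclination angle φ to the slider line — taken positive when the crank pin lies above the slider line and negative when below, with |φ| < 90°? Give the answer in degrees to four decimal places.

-5.9483

set_geometry: r = 35 mm, L = 274 mm, e = 17 mm; θ ← 0°
rotate_crank_by(-82°): θ ← 0° -82° = -82°
rotate_crank_by(-82°): θ ← -82° -82° = -164°
rotate_crank_by(+12°): θ ← -164° +12° = -152°
rotate_crank_by(-9°): θ ← -152° -9° = -161°
crank pin P = (r cos θ, r sin θ) = (-33.093150, -11.394885)
h = r sin θ − e = -11.394885 − 17 = -28.394885
sin φ = h / L = -28.394885 / 274 = -0.10363097
φ = arcsin(-0.10363097) = -5.948297°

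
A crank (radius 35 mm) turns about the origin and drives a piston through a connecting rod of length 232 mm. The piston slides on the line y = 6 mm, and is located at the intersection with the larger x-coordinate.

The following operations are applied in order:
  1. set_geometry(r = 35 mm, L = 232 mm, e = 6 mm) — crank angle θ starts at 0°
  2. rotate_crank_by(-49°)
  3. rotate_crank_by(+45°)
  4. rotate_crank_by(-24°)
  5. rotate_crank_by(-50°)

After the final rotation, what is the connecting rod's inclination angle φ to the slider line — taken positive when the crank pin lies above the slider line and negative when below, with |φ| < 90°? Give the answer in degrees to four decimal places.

set_geometry: r = 35 mm, L = 232 mm, e = 6 mm; θ ← 0°
rotate_crank_by(-49°): θ ← 0° -49° = -49°
rotate_crank_by(+45°): θ ← -49° +45° = -4°
rotate_crank_by(-24°): θ ← -4° -24° = -28°
rotate_crank_by(-50°): θ ← -28° -50° = -78°
crank pin P = (r cos θ, r sin θ) = (7.276909, -34.235166)
h = r sin θ − e = -34.235166 − 6 = -40.235166
sin φ = h / L = -40.235166 / 232 = -0.17342744
φ = arcsin(-0.17342744) = -9.987158°

-9.9872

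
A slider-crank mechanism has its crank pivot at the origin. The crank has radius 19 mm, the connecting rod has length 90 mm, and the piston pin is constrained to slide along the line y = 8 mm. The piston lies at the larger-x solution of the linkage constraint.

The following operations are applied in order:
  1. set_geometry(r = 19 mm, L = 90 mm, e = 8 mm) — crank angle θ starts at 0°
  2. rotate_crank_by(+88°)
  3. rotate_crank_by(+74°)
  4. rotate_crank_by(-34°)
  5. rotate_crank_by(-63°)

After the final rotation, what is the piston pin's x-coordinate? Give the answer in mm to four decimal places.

set_geometry: r = 19 mm, L = 90 mm, e = 8 mm; θ ← 0°
rotate_crank_by(+88°): θ ← 0° +88° = 88°
rotate_crank_by(+74°): θ ← 88° +74° = 162°
rotate_crank_by(-34°): θ ← 162° -34° = 128°
rotate_crank_by(-63°): θ ← 128° -63° = 65°
crank pin P = (r cos θ, r sin θ) = (8.029747, 17.219848)
h = r sin θ − e = 17.219848 − 8 = 9.219848
x = r cos θ + √(L² − h²) = 8.029747 + √(8100.0 − 85.0056) = 8.029747 + 89.526501 = 97.556248

97.5562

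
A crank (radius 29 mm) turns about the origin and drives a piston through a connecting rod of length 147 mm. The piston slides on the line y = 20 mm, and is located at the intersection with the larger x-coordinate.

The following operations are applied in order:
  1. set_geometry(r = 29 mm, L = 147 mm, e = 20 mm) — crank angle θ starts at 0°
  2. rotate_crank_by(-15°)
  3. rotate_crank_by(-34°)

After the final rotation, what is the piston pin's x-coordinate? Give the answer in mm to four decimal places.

159.9318

set_geometry: r = 29 mm, L = 147 mm, e = 20 mm; θ ← 0°
rotate_crank_by(-15°): θ ← 0° -15° = -15°
rotate_crank_by(-34°): θ ← -15° -34° = -49°
crank pin P = (r cos θ, r sin θ) = (19.025712, -21.886578)
h = r sin θ − e = -21.886578 − 20 = -41.886578
x = r cos θ + √(L² − h²) = 19.025712 + √(21609.0 − 1754.4854) = 19.025712 + 140.906049 = 159.931761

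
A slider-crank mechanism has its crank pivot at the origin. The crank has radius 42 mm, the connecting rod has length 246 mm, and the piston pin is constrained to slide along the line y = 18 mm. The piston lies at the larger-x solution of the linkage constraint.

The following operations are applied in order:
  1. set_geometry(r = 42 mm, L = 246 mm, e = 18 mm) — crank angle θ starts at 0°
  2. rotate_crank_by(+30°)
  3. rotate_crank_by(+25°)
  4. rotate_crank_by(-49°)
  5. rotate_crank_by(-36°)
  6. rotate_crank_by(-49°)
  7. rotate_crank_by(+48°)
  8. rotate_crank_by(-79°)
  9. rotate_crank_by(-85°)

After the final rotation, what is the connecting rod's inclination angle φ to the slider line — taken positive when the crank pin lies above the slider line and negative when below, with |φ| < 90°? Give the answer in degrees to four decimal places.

-1.6608

set_geometry: r = 42 mm, L = 246 mm, e = 18 mm; θ ← 0°
rotate_crank_by(+30°): θ ← 0° +30° = 30°
rotate_crank_by(+25°): θ ← 30° +25° = 55°
rotate_crank_by(-49°): θ ← 55° -49° = 6°
rotate_crank_by(-36°): θ ← 6° -36° = -30°
rotate_crank_by(-49°): θ ← -30° -49° = -79°
rotate_crank_by(+48°): θ ← -79° +48° = -31°
rotate_crank_by(-79°): θ ← -31° -79° = -110°
rotate_crank_by(-85°): θ ← -110° -85° = -195°
crank pin P = (r cos θ, r sin θ) = (-40.568885, 10.870400)
h = r sin θ − e = 10.870400 − 18 = -7.129600
sin φ = h / L = -7.129600 / 246 = -0.02898211
φ = arcsin(-0.02898211) = -1.660785°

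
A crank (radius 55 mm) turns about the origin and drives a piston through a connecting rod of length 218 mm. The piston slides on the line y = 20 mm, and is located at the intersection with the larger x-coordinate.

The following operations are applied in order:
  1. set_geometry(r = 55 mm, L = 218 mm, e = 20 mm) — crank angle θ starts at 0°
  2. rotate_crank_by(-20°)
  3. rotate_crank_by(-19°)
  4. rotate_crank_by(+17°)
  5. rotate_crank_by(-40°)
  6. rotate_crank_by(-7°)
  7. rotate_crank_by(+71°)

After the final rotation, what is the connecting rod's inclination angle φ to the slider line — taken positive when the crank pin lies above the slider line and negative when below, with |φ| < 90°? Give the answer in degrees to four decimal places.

-4.7575

set_geometry: r = 55 mm, L = 218 mm, e = 20 mm; θ ← 0°
rotate_crank_by(-20°): θ ← 0° -20° = -20°
rotate_crank_by(-19°): θ ← -20° -19° = -39°
rotate_crank_by(+17°): θ ← -39° +17° = -22°
rotate_crank_by(-40°): θ ← -22° -40° = -62°
rotate_crank_by(-7°): θ ← -62° -7° = -69°
rotate_crank_by(+71°): θ ← -69° +71° = 2°
crank pin P = (r cos θ, r sin θ) = (54.966495, 1.919472)
h = r sin θ − e = 1.919472 − 20 = -18.080528
sin φ = h / L = -18.080528 / 218 = -0.08293820
φ = arcsin(-0.08293820) = -4.757474°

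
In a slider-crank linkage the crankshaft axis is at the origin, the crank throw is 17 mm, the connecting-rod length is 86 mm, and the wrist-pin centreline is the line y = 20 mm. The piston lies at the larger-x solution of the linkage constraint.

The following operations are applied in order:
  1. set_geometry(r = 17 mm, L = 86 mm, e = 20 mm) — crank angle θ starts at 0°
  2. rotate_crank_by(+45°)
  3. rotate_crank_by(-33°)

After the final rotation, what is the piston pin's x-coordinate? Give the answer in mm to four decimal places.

101.0376

set_geometry: r = 17 mm, L = 86 mm, e = 20 mm; θ ← 0°
rotate_crank_by(+45°): θ ← 0° +45° = 45°
rotate_crank_by(-33°): θ ← 45° -33° = 12°
crank pin P = (r cos θ, r sin θ) = (16.628509, 3.534499)
h = r sin θ − e = 3.534499 − 20 = -16.465501
x = r cos θ + √(L² − h²) = 16.628509 + √(7396.0 − 271.1127) = 16.628509 + 84.409047 = 101.037557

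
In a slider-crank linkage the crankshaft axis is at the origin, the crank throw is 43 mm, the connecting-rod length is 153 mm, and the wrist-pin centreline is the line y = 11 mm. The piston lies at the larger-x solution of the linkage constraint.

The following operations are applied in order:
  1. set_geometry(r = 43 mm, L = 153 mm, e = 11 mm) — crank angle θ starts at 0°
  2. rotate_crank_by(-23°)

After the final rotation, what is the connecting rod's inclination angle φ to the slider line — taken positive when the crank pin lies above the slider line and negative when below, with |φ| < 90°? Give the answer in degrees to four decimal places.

-10.4693

set_geometry: r = 43 mm, L = 153 mm, e = 11 mm; θ ← 0°
rotate_crank_by(-23°): θ ← 0° -23° = -23°
crank pin P = (r cos θ, r sin θ) = (39.581709, -16.801439)
h = r sin θ − e = -16.801439 − 11 = -27.801439
sin φ = h / L = -27.801439 / 153 = -0.18170875
φ = arcsin(-0.18170875) = -10.469305°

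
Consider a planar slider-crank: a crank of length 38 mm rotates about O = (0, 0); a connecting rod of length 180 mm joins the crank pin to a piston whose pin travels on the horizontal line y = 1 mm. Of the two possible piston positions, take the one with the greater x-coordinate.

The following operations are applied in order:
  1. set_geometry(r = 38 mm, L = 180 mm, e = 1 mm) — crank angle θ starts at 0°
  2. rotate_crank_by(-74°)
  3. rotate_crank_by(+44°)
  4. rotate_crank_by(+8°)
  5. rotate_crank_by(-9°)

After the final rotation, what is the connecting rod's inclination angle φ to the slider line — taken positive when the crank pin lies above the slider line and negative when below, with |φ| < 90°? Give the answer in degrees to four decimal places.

-6.5624

set_geometry: r = 38 mm, L = 180 mm, e = 1 mm; θ ← 0°
rotate_crank_by(-74°): θ ← 0° -74° = -74°
rotate_crank_by(+44°): θ ← -74° +44° = -30°
rotate_crank_by(+8°): θ ← -30° +8° = -22°
rotate_crank_by(-9°): θ ← -22° -9° = -31°
crank pin P = (r cos θ, r sin θ) = (32.572357, -19.571447)
h = r sin θ − e = -19.571447 − 1 = -20.571447
sin φ = h / L = -20.571447 / 180 = -0.11428582
φ = arcsin(-0.11428582) = -6.562434°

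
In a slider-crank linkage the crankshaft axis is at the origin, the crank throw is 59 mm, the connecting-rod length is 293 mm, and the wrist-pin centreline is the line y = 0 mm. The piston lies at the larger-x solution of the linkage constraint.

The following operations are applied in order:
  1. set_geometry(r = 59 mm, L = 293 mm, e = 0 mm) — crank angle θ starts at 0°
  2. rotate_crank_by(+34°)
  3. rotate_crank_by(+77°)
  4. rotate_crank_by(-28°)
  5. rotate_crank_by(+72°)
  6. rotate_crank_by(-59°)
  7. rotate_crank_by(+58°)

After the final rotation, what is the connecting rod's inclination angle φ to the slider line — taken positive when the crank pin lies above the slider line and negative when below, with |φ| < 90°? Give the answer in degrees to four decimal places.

5.0642

set_geometry: r = 59 mm, L = 293 mm, e = 0 mm; θ ← 0°
rotate_crank_by(+34°): θ ← 0° +34° = 34°
rotate_crank_by(+77°): θ ← 34° +77° = 111°
rotate_crank_by(-28°): θ ← 111° -28° = 83°
rotate_crank_by(+72°): θ ← 83° +72° = 155°
rotate_crank_by(-59°): θ ← 155° -59° = 96°
rotate_crank_by(+58°): θ ← 96° +58° = 154°
crank pin P = (r cos θ, r sin θ) = (-53.028849, 25.863898)
h = r sin θ − e = 25.863898 − 0 = 25.863898
sin φ = h / L = 25.863898 / 293 = 0.08827269
φ = arcsin(0.08827269) = 5.064244°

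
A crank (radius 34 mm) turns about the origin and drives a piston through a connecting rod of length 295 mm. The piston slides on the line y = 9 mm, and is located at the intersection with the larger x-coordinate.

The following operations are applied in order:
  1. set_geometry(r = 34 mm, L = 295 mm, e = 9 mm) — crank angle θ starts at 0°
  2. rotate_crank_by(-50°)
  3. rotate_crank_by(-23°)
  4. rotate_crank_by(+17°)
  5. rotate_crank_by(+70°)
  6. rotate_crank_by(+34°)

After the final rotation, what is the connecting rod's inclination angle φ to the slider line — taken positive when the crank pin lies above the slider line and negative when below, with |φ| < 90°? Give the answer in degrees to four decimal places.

set_geometry: r = 34 mm, L = 295 mm, e = 9 mm; θ ← 0°
rotate_crank_by(-50°): θ ← 0° -50° = -50°
rotate_crank_by(-23°): θ ← -50° -23° = -73°
rotate_crank_by(+17°): θ ← -73° +17° = -56°
rotate_crank_by(+70°): θ ← -56° +70° = 14°
rotate_crank_by(+34°): θ ← 14° +34° = 48°
crank pin P = (r cos θ, r sin θ) = (22.750441, 25.266924)
h = r sin θ − e = 25.266924 − 9 = 16.266924
sin φ = h / L = 16.266924 / 295 = 0.05514212
φ = arcsin(0.05514212) = 3.161014°

3.1610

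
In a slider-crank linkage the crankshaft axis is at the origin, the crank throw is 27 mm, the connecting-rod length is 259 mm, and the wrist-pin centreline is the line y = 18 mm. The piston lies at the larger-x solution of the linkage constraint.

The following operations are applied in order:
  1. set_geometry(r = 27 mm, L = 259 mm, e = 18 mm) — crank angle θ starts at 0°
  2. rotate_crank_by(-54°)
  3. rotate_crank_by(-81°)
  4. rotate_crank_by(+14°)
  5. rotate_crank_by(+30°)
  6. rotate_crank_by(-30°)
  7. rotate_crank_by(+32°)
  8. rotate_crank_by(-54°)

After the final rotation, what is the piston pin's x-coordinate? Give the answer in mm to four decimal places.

235.1624

set_geometry: r = 27 mm, L = 259 mm, e = 18 mm; θ ← 0°
rotate_crank_by(-54°): θ ← 0° -54° = -54°
rotate_crank_by(-81°): θ ← -54° -81° = -135°
rotate_crank_by(+14°): θ ← -135° +14° = -121°
rotate_crank_by(+30°): θ ← -121° +30° = -91°
rotate_crank_by(-30°): θ ← -91° -30° = -121°
rotate_crank_by(+32°): θ ← -121° +32° = -89°
rotate_crank_by(-54°): θ ← -89° -54° = -143°
crank pin P = (r cos θ, r sin θ) = (-21.563159, -16.249006)
h = r sin θ − e = -16.249006 − 18 = -34.249006
x = r cos θ + √(L² − h²) = -21.563159 + √(67081.0 − 1172.9944) = -21.563159 + 256.725545 = 235.162387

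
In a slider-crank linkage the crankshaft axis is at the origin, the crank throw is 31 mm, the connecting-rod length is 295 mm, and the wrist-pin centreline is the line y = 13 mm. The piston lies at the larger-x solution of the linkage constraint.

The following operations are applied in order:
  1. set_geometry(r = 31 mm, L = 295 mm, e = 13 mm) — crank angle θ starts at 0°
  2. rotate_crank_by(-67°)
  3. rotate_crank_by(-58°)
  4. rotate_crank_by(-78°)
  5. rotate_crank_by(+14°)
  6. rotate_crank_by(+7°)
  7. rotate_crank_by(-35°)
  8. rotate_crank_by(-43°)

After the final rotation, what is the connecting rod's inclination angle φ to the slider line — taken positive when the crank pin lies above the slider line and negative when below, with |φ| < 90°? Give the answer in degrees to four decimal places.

3.4065

set_geometry: r = 31 mm, L = 295 mm, e = 13 mm; θ ← 0°
rotate_crank_by(-67°): θ ← 0° -67° = -67°
rotate_crank_by(-58°): θ ← -67° -58° = -125°
rotate_crank_by(-78°): θ ← -125° -78° = -203°
rotate_crank_by(+14°): θ ← -203° +14° = -189°
rotate_crank_by(+7°): θ ← -189° +7° = -182°
rotate_crank_by(-35°): θ ← -182° -35° = -217°
rotate_crank_by(-43°): θ ← -217° -43° = -260°
crank pin P = (r cos θ, r sin θ) = (-5.383094, 30.529040)
h = r sin θ − e = 30.529040 − 13 = 17.529040
sin φ = h / L = 17.529040 / 295 = 0.05942048
φ = arcsin(0.05942048) = 3.406549°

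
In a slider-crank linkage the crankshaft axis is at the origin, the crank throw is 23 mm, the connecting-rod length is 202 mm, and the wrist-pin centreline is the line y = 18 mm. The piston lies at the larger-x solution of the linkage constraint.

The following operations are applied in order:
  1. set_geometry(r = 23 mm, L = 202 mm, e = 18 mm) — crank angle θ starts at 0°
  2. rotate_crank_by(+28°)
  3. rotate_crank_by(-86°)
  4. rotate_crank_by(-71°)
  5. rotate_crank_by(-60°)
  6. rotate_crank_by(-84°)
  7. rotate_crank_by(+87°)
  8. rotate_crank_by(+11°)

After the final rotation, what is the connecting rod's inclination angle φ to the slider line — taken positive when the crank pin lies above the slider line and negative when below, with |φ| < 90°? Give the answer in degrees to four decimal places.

-5.6835

set_geometry: r = 23 mm, L = 202 mm, e = 18 mm; θ ← 0°
rotate_crank_by(+28°): θ ← 0° +28° = 28°
rotate_crank_by(-86°): θ ← 28° -86° = -58°
rotate_crank_by(-71°): θ ← -58° -71° = -129°
rotate_crank_by(-60°): θ ← -129° -60° = -189°
rotate_crank_by(-84°): θ ← -189° -84° = -273°
rotate_crank_by(+87°): θ ← -273° +87° = -186°
rotate_crank_by(+11°): θ ← -186° +11° = -175°
crank pin P = (r cos θ, r sin θ) = (-22.912478, -2.004582)
h = r sin θ − e = -2.004582 − 18 = -20.004582
sin φ = h / L = -20.004582 / 202 = -0.09903258
φ = arcsin(-0.09903258) = -5.683465°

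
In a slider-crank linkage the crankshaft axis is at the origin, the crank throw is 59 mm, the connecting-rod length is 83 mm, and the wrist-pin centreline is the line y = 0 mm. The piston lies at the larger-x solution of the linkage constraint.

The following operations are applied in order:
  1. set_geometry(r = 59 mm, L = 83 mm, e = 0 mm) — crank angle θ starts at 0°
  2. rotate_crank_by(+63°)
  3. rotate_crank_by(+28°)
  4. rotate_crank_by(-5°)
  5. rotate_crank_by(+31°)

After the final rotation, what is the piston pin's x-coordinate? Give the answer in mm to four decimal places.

37.4443

set_geometry: r = 59 mm, L = 83 mm, e = 0 mm; θ ← 0°
rotate_crank_by(+63°): θ ← 0° +63° = 63°
rotate_crank_by(+28°): θ ← 63° +28° = 91°
rotate_crank_by(-5°): θ ← 91° -5° = 86°
rotate_crank_by(+31°): θ ← 86° +31° = 117°
crank pin P = (r cos θ, r sin θ) = (-26.785439, 52.569385)
h = r sin θ − e = 52.569385 − 0 = 52.569385
x = r cos θ + √(L² − h²) = -26.785439 + √(6889.0 − 2763.5402) = -26.785439 + 64.229742 = 37.444303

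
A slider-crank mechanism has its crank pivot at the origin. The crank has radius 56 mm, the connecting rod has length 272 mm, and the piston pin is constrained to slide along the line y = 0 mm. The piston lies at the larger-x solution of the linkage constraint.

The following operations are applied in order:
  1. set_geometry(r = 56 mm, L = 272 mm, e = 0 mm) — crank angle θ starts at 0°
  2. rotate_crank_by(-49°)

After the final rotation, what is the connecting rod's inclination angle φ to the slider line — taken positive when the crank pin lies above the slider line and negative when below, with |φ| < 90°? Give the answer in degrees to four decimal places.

-8.9389

set_geometry: r = 56 mm, L = 272 mm, e = 0 mm; θ ← 0°
rotate_crank_by(-49°): θ ← 0° -49° = -49°
crank pin P = (r cos θ, r sin θ) = (36.739306, -42.263736)
h = r sin θ − e = -42.263736 − 0 = -42.263736
sin φ = h / L = -42.263736 / 272 = -0.15538138
φ = arcsin(-0.15538138) = -8.938916°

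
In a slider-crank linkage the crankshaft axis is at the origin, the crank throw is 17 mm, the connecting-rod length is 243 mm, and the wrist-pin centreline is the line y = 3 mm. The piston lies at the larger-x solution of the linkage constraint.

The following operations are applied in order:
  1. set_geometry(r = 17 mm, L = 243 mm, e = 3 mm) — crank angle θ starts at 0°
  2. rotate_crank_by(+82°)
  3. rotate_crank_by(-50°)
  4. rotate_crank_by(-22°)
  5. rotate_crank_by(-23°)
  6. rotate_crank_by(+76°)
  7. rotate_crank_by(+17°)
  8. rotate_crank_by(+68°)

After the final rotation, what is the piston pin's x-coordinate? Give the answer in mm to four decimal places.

228.5089

set_geometry: r = 17 mm, L = 243 mm, e = 3 mm; θ ← 0°
rotate_crank_by(+82°): θ ← 0° +82° = 82°
rotate_crank_by(-50°): θ ← 82° -50° = 32°
rotate_crank_by(-22°): θ ← 32° -22° = 10°
rotate_crank_by(-23°): θ ← 10° -23° = -13°
rotate_crank_by(+76°): θ ← -13° +76° = 63°
rotate_crank_by(+17°): θ ← 63° +17° = 80°
rotate_crank_by(+68°): θ ← 80° +68° = 148°
crank pin P = (r cos θ, r sin θ) = (-14.416818, 9.008627)
h = r sin θ − e = 9.008627 − 3 = 6.008627
x = r cos θ + √(L² − h²) = -14.416818 + √(59049.0 − 36.1036) = -14.416818 + 242.925701 = 228.508884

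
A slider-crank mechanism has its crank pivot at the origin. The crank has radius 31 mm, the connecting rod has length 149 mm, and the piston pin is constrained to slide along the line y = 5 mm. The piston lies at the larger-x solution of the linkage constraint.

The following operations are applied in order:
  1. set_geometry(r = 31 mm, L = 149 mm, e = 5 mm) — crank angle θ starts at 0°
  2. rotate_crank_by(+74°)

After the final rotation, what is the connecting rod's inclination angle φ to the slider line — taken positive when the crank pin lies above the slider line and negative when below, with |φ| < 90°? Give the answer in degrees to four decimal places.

set_geometry: r = 31 mm, L = 149 mm, e = 5 mm; θ ← 0°
rotate_crank_by(+74°): θ ← 0° +74° = 74°
crank pin P = (r cos θ, r sin θ) = (8.544758, 29.799113)
h = r sin θ − e = 29.799113 − 5 = 24.799113
sin φ = h / L = 24.799113 / 149 = 0.16643700
φ = arcsin(0.16643700) = 9.580723°

9.5807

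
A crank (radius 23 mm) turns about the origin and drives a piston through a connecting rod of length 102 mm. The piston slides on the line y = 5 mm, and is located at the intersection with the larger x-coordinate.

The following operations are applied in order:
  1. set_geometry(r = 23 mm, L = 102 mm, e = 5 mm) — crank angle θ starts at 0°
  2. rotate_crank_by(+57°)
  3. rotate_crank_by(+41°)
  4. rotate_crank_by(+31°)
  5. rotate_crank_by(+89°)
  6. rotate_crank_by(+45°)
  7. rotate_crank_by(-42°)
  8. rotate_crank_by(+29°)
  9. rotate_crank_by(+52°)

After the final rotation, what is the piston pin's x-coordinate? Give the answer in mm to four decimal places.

111.2008

set_geometry: r = 23 mm, L = 102 mm, e = 5 mm; θ ← 0°
rotate_crank_by(+57°): θ ← 0° +57° = 57°
rotate_crank_by(+41°): θ ← 57° +41° = 98°
rotate_crank_by(+31°): θ ← 98° +31° = 129°
rotate_crank_by(+89°): θ ← 129° +89° = 218°
rotate_crank_by(+45°): θ ← 218° +45° = 263°
rotate_crank_by(-42°): θ ← 263° -42° = 221°
rotate_crank_by(+29°): θ ← 221° +29° = 250°
rotate_crank_by(+52°): θ ← 250° +52° = 302°
crank pin P = (r cos θ, r sin θ) = (12.188143, -19.505106)
h = r sin θ − e = -19.505106 − 5 = -24.505106
x = r cos θ + √(L² − h²) = 12.188143 + √(10404.0 − 600.5002) = 12.188143 + 99.012624 = 111.200767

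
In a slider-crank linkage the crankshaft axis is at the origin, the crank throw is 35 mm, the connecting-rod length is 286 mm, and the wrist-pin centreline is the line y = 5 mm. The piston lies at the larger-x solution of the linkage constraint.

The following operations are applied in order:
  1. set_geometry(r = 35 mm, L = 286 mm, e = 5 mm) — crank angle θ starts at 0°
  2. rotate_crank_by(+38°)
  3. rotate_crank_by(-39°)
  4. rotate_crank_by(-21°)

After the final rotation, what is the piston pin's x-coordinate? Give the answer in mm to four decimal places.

317.8774

set_geometry: r = 35 mm, L = 286 mm, e = 5 mm; θ ← 0°
rotate_crank_by(+38°): θ ← 0° +38° = 38°
rotate_crank_by(-39°): θ ← 38° -39° = -1°
rotate_crank_by(-21°): θ ← -1° -21° = -22°
crank pin P = (r cos θ, r sin θ) = (32.451435, -13.111231)
h = r sin θ − e = -13.111231 − 5 = -18.111231
x = r cos θ + √(L² − h²) = 32.451435 + √(81796.0 − 328.0167) = 32.451435 + 285.425968 = 317.877403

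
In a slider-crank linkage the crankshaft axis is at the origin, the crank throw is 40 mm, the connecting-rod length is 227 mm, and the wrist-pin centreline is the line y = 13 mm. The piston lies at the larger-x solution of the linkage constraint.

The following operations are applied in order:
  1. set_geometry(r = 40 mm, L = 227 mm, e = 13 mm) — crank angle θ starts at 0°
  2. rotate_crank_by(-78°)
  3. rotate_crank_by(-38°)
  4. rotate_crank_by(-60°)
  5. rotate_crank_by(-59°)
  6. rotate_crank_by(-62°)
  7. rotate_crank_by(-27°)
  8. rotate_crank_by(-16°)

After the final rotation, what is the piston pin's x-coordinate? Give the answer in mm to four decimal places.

264.5867

set_geometry: r = 40 mm, L = 227 mm, e = 13 mm; θ ← 0°
rotate_crank_by(-78°): θ ← 0° -78° = -78°
rotate_crank_by(-38°): θ ← -78° -38° = -116°
rotate_crank_by(-60°): θ ← -116° -60° = -176°
rotate_crank_by(-59°): θ ← -176° -59° = -235°
rotate_crank_by(-62°): θ ← -235° -62° = -297°
rotate_crank_by(-27°): θ ← -297° -27° = -324°
rotate_crank_by(-16°): θ ← -324° -16° = -340°
crank pin P = (r cos θ, r sin θ) = (37.587705, 13.680806)
h = r sin θ − e = 13.680806 − 13 = 0.680806
x = r cos θ + √(L² − h²) = 37.587705 + √(51529.0 − 0.4635) = 37.587705 + 226.998979 = 264.586684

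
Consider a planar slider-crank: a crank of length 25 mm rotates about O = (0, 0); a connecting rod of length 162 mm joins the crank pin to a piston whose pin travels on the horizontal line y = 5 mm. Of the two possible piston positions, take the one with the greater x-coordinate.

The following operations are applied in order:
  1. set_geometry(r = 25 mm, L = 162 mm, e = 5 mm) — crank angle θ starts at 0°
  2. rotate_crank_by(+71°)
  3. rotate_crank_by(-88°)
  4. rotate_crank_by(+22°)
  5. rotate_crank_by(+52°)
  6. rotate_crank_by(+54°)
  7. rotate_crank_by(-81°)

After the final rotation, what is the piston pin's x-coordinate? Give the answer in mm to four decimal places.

set_geometry: r = 25 mm, L = 162 mm, e = 5 mm; θ ← 0°
rotate_crank_by(+71°): θ ← 0° +71° = 71°
rotate_crank_by(-88°): θ ← 71° -88° = -17°
rotate_crank_by(+22°): θ ← -17° +22° = 5°
rotate_crank_by(+52°): θ ← 5° +52° = 57°
rotate_crank_by(+54°): θ ← 57° +54° = 111°
rotate_crank_by(-81°): θ ← 111° -81° = 30°
crank pin P = (r cos θ, r sin θ) = (21.650635, 12.500000)
h = r sin θ − e = 12.500000 − 5 = 7.500000
x = r cos θ + √(L² − h²) = 21.650635 + √(26244.0 − 56.2500) = 21.650635 + 161.826296 = 183.476931

183.4769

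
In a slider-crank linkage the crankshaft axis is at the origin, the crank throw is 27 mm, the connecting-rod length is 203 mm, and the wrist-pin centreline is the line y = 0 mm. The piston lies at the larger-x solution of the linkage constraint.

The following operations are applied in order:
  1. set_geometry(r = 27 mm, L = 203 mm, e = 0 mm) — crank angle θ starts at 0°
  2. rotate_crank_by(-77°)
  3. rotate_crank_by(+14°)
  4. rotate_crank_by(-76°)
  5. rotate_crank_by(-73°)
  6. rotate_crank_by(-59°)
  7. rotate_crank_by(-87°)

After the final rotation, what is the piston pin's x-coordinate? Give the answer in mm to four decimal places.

229.9814

set_geometry: r = 27 mm, L = 203 mm, e = 0 mm; θ ← 0°
rotate_crank_by(-77°): θ ← 0° -77° = -77°
rotate_crank_by(+14°): θ ← -77° +14° = -63°
rotate_crank_by(-76°): θ ← -63° -76° = -139°
rotate_crank_by(-73°): θ ← -139° -73° = -212°
rotate_crank_by(-59°): θ ← -212° -59° = -271°
rotate_crank_by(-87°): θ ← -271° -87° = -358°
crank pin P = (r cos θ, r sin θ) = (26.983552, 0.942286)
h = r sin θ − e = 0.942286 − 0 = 0.942286
x = r cos θ + √(L² − h²) = 26.983552 + √(41209.0 − 0.8879) = 26.983552 + 202.997813 = 229.981365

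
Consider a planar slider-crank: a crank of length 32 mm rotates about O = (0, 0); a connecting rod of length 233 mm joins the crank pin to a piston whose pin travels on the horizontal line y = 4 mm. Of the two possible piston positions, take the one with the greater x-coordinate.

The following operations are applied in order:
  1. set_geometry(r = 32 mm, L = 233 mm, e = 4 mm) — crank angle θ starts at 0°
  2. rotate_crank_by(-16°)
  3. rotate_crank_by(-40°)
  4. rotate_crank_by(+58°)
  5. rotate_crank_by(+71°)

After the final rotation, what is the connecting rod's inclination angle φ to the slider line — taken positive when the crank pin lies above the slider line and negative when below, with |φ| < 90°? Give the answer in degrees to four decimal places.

6.5558

set_geometry: r = 32 mm, L = 233 mm, e = 4 mm; θ ← 0°
rotate_crank_by(-16°): θ ← 0° -16° = -16°
rotate_crank_by(-40°): θ ← -16° -40° = -56°
rotate_crank_by(+58°): θ ← -56° +58° = 2°
rotate_crank_by(+71°): θ ← 2° +71° = 73°
crank pin P = (r cos θ, r sin θ) = (9.355895, 30.601752)
h = r sin θ − e = 30.601752 − 4 = 26.601752
sin φ = h / L = 26.601752 / 233 = 0.11417061
φ = arcsin(0.11417061) = 6.555789°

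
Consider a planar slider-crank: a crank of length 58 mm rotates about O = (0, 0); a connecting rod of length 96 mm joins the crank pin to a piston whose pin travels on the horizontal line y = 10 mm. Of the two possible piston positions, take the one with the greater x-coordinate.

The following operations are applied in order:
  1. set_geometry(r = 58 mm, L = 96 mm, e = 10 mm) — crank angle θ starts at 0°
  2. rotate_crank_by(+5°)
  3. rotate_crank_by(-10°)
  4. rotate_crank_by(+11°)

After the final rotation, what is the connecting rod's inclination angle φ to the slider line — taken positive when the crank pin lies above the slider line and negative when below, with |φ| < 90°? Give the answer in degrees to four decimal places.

-2.3506

set_geometry: r = 58 mm, L = 96 mm, e = 10 mm; θ ← 0°
rotate_crank_by(+5°): θ ← 0° +5° = 5°
rotate_crank_by(-10°): θ ← 5° -10° = -5°
rotate_crank_by(+11°): θ ← -5° +11° = 6°
crank pin P = (r cos θ, r sin θ) = (57.682270, 6.062651)
h = r sin θ − e = 6.062651 − 10 = -3.937349
sin φ = h / L = -3.937349 / 96 = -0.04101405
φ = arcsin(-0.04101405) = -2.350591°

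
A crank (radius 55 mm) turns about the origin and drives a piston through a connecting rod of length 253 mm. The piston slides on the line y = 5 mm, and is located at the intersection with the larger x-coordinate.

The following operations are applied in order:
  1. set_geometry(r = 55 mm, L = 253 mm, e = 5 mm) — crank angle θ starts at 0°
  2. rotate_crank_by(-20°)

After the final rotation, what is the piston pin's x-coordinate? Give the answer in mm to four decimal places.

set_geometry: r = 55 mm, L = 253 mm, e = 5 mm; θ ← 0°
rotate_crank_by(-20°): θ ← 0° -20° = -20°
crank pin P = (r cos θ, r sin θ) = (51.683094, -18.811108)
h = r sin θ − e = -18.811108 − 5 = -23.811108
x = r cos θ + √(L² − h²) = 51.683094 + √(64009.0 − 566.9689) = 51.683094 + 251.877016 = 303.560110

303.5601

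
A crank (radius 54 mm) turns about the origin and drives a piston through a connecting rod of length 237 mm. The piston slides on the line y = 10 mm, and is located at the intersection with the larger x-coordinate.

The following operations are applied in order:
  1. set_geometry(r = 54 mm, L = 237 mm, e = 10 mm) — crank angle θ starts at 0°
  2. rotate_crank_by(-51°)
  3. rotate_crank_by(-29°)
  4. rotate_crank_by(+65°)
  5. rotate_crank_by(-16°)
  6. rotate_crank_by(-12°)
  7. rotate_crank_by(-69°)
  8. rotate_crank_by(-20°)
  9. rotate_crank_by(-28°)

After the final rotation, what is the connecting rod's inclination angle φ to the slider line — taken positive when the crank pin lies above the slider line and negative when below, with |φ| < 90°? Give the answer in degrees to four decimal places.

set_geometry: r = 54 mm, L = 237 mm, e = 10 mm; θ ← 0°
rotate_crank_by(-51°): θ ← 0° -51° = -51°
rotate_crank_by(-29°): θ ← -51° -29° = -80°
rotate_crank_by(+65°): θ ← -80° +65° = -15°
rotate_crank_by(-16°): θ ← -15° -16° = -31°
rotate_crank_by(-12°): θ ← -31° -12° = -43°
rotate_crank_by(-69°): θ ← -43° -69° = -112°
rotate_crank_by(-20°): θ ← -112° -20° = -132°
rotate_crank_by(-28°): θ ← -132° -28° = -160°
crank pin P = (r cos θ, r sin θ) = (-50.743402, -18.469088)
h = r sin θ − e = -18.469088 − 10 = -28.469088
sin φ = h / L = -28.469088 / 237 = -0.12012273
φ = arcsin(-0.12012273) = -6.899186°

-6.8992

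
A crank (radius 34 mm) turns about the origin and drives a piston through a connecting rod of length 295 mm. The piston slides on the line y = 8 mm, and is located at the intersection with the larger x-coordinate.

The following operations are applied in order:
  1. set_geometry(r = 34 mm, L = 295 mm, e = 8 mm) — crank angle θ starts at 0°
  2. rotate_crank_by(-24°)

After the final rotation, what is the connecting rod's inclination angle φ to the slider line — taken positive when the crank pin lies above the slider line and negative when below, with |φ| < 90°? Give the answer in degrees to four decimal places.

set_geometry: r = 34 mm, L = 295 mm, e = 8 mm; θ ← 0°
rotate_crank_by(-24°): θ ← 0° -24° = -24°
crank pin P = (r cos θ, r sin θ) = (31.060546, -13.829046)
h = r sin θ − e = -13.829046 − 8 = -21.829046
sin φ = h / L = -21.829046 / 295 = -0.07399677
φ = arcsin(-0.07399677) = -4.243581°

-4.2436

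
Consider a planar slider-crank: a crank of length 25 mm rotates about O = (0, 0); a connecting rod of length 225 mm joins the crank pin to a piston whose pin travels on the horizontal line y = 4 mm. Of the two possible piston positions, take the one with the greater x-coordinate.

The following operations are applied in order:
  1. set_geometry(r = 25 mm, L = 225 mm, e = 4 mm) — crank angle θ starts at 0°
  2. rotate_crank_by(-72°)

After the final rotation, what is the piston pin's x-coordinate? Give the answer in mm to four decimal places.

set_geometry: r = 25 mm, L = 225 mm, e = 4 mm; θ ← 0°
rotate_crank_by(-72°): θ ← 0° -72° = -72°
crank pin P = (r cos θ, r sin θ) = (7.725425, -23.776413)
h = r sin θ − e = -23.776413 − 4 = -27.776413
x = r cos θ + √(L² − h²) = 7.725425 + √(50625.0 − 771.5291) = 7.725425 + 223.278908 = 231.004333

231.0043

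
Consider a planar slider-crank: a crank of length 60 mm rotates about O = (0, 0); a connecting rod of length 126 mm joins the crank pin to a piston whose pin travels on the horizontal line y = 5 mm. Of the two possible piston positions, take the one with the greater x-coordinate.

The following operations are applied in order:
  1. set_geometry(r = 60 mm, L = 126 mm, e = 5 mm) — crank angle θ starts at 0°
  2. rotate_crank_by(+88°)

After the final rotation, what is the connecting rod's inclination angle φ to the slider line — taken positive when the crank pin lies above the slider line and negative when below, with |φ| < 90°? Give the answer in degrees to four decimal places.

25.8628

set_geometry: r = 60 mm, L = 126 mm, e = 5 mm; θ ← 0°
rotate_crank_by(+88°): θ ← 0° +88° = 88°
crank pin P = (r cos θ, r sin θ) = (2.093970, 59.963450)
h = r sin θ − e = 59.963450 − 5 = 54.963450
sin φ = h / L = 54.963450 / 126 = 0.43621785
φ = arcsin(0.43621785) = 25.862813°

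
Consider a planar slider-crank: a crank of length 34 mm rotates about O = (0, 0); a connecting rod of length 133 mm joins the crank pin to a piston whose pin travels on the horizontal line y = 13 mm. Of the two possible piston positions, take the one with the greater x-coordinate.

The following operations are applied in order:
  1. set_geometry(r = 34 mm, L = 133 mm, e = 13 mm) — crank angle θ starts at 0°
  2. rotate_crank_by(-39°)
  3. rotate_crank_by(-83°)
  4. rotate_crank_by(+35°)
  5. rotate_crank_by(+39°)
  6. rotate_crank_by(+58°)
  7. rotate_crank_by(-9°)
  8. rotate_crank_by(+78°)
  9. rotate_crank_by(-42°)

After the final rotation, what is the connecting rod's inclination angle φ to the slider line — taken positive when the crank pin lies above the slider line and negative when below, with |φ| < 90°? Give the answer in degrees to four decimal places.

3.2162

set_geometry: r = 34 mm, L = 133 mm, e = 13 mm; θ ← 0°
rotate_crank_by(-39°): θ ← 0° -39° = -39°
rotate_crank_by(-83°): θ ← -39° -83° = -122°
rotate_crank_by(+35°): θ ← -122° +35° = -87°
rotate_crank_by(+39°): θ ← -87° +39° = -48°
rotate_crank_by(+58°): θ ← -48° +58° = 10°
rotate_crank_by(-9°): θ ← 10° -9° = 1°
rotate_crank_by(+78°): θ ← 1° +78° = 79°
rotate_crank_by(-42°): θ ← 79° -42° = 37°
crank pin P = (r cos θ, r sin θ) = (27.153607, 20.461711)
h = r sin θ − e = 20.461711 − 13 = 7.461711
sin φ = h / L = 7.461711 / 133 = 0.05610309
φ = arcsin(0.05610309) = 3.216159°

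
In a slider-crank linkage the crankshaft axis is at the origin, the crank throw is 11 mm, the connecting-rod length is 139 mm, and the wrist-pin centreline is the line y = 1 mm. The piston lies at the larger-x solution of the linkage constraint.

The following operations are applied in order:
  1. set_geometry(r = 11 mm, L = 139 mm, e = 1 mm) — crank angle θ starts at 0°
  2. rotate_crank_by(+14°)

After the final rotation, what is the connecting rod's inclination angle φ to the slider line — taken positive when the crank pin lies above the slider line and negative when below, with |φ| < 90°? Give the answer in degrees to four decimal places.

0.6847

set_geometry: r = 11 mm, L = 139 mm, e = 1 mm; θ ← 0°
rotate_crank_by(+14°): θ ← 0° +14° = 14°
crank pin P = (r cos θ, r sin θ) = (10.673253, 2.661141)
h = r sin θ − e = 2.661141 − 1 = 1.661141
sin φ = h / L = 1.661141 / 139 = 0.01195065
φ = arcsin(0.01195065) = 0.684738°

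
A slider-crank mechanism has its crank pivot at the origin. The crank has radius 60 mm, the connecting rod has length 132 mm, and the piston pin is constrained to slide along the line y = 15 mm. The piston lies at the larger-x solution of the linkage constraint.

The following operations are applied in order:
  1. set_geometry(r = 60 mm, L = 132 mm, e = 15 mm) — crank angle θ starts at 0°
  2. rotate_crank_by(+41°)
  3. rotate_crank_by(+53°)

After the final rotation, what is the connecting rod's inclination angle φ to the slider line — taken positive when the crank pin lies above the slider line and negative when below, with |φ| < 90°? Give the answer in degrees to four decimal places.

set_geometry: r = 60 mm, L = 132 mm, e = 15 mm; θ ← 0°
rotate_crank_by(+41°): θ ← 0° +41° = 41°
rotate_crank_by(+53°): θ ← 41° +53° = 94°
crank pin P = (r cos θ, r sin θ) = (-4.185388, 59.853843)
h = r sin θ − e = 59.853843 − 15 = 44.853843
sin φ = h / L = 44.853843 / 132 = 0.33980184
φ = arcsin(0.33980184) = 19.864802°

19.8648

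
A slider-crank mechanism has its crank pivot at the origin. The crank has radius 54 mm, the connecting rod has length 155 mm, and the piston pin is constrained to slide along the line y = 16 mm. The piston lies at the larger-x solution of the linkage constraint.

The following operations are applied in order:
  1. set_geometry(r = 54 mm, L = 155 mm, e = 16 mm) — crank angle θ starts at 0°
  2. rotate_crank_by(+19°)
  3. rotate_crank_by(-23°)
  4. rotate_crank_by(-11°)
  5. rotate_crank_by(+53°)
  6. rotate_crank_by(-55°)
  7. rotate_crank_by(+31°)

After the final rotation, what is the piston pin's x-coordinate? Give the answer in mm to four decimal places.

set_geometry: r = 54 mm, L = 155 mm, e = 16 mm; θ ← 0°
rotate_crank_by(+19°): θ ← 0° +19° = 19°
rotate_crank_by(-23°): θ ← 19° -23° = -4°
rotate_crank_by(-11°): θ ← -4° -11° = -15°
rotate_crank_by(+53°): θ ← -15° +53° = 38°
rotate_crank_by(-55°): θ ← 38° -55° = -17°
rotate_crank_by(+31°): θ ← -17° +31° = 14°
crank pin P = (r cos θ, r sin θ) = (52.395969, 13.063782)
h = r sin θ − e = 13.063782 − 16 = -2.936218
x = r cos θ + √(L² − h²) = 52.395969 + √(24025.0 − 8.6214) = 52.395969 + 154.972187 = 207.368156

207.3682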